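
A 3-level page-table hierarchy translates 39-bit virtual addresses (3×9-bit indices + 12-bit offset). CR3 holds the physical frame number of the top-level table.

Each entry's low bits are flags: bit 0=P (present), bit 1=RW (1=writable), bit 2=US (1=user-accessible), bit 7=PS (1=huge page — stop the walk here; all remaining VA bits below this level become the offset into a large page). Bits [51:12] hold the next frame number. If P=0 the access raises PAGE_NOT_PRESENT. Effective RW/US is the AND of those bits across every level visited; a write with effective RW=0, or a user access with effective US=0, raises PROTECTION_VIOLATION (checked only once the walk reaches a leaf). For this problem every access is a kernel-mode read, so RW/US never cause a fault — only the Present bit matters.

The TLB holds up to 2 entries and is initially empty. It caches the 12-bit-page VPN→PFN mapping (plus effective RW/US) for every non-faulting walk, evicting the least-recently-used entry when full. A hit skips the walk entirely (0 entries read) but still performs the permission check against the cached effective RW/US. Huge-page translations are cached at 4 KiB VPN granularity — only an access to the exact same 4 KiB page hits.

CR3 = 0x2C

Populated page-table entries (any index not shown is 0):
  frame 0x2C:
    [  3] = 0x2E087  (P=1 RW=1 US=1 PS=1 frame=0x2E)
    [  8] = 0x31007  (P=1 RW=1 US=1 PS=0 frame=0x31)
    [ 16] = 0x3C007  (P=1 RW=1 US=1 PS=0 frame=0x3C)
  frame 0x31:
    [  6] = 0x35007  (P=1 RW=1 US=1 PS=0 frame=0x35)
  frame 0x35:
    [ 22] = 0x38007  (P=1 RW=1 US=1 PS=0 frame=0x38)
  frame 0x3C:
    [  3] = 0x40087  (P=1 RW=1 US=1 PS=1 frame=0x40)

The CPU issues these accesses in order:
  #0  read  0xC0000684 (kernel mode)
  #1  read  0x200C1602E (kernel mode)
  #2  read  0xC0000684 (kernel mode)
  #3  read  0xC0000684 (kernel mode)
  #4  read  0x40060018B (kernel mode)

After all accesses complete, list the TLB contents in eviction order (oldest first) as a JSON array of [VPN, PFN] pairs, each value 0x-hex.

Trace:
#0 VA=0xC0000684 (r,kernel):
  lvl0: tbl 0x2C, slot 3 ⇒ 0x2E087 (P1/RW1/US1/PS1)
  ⇒ phys 0x2E684 (huge @L0)  [1 reads]
#1 VA=0x200C1602E (r,kernel):
  lvl0: tbl 0x2C, slot 8 ⇒ 0x31007 (P1/RW1/US1/PS0)
  lvl1: tbl 0x31, slot 6 ⇒ 0x35007 (P1/RW1/US1/PS0)
  lvl2: tbl 0x35, slot 22 ⇒ 0x38007 (P1/RW1/US1/PS0)
  ⇒ phys 0x3802E  [3 reads]
#2 VA=0xC0000684 (r,kernel):
  TLB hit vpn=0xC0000 → PA=0x2E684
#3 VA=0xC0000684 (r,kernel):
  TLB hit vpn=0xC0000 → PA=0x2E684
#4 VA=0x40060018B (r,kernel):
  lvl0: tbl 0x2C, slot 16 ⇒ 0x3C007 (P1/RW1/US1/PS0)
  lvl1: tbl 0x3C, slot 3 ⇒ 0x40087 (P1/RW1/US1/PS1)
  ⇒ phys 0x4018B (huge @L1)  [2 reads]

TLB: [["0xC0000", "0x2E"], ["0x400600", "0x40"]]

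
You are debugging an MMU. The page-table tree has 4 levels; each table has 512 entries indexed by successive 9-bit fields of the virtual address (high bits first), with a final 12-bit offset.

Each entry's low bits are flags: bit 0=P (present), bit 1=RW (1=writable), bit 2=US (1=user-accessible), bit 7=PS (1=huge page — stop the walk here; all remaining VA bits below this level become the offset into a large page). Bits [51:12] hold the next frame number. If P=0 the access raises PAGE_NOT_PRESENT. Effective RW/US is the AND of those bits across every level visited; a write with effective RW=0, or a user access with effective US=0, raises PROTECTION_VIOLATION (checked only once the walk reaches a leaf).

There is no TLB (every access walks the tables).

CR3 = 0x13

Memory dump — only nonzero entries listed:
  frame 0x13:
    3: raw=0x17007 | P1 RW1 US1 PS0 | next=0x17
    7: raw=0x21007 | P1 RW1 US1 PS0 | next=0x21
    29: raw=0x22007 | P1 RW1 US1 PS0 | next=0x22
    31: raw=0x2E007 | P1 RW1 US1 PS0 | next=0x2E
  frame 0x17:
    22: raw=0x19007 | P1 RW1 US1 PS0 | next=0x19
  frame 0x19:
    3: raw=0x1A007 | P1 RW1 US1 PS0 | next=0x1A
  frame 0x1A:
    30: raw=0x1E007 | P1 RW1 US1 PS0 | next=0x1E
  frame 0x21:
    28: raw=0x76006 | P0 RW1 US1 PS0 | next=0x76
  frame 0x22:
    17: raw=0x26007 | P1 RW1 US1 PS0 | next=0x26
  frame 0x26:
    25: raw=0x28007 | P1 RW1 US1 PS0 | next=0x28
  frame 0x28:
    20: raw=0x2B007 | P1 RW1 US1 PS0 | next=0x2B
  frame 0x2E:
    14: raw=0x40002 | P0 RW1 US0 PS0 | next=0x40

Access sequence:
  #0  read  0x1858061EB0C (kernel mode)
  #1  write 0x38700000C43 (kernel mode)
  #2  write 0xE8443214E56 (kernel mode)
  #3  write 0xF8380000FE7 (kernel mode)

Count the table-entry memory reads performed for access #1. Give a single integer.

Walk each access:
#0 VA=0x1858061EB0C (r,kernel):
  lvl0: tbl 0x13, slot 3 ⇒ 0x17007 (P1/RW1/US1/PS0)
  lvl1: tbl 0x17, slot 22 ⇒ 0x19007 (P1/RW1/US1/PS0)
  lvl2: tbl 0x19, slot 3 ⇒ 0x1A007 (P1/RW1/US1/PS0)
  lvl3: tbl 0x1A, slot 30 ⇒ 0x1E007 (P1/RW1/US1/PS0)
  ⇒ phys 0x1EB0C  [4 reads]
#1 VA=0x38700000C43 (w,kernel):
  lvl0: tbl 0x13, slot 7 ⇒ 0x21007 (P1/RW1/US1/PS0)
  lvl1: tbl 0x21, slot 28 ⇒ 0x76006 (P0/RW1/US1/PS0)
  ✗ PAGE_NOT_PRESENT  [2 reads]
#2 VA=0xE8443214E56 (w,kernel):
  lvl0: tbl 0x13, slot 29 ⇒ 0x22007 (P1/RW1/US1/PS0)
  lvl1: tbl 0x22, slot 17 ⇒ 0x26007 (P1/RW1/US1/PS0)
  lvl2: tbl 0x26, slot 25 ⇒ 0x28007 (P1/RW1/US1/PS0)
  lvl3: tbl 0x28, slot 20 ⇒ 0x2B007 (P1/RW1/US1/PS0)
  ⇒ phys 0x2BE56  [4 reads]
#3 VA=0xF8380000FE7 (w,kernel):
  lvl0: tbl 0x13, slot 31 ⇒ 0x2E007 (P1/RW1/US1/PS0)
  lvl1: tbl 0x2E, slot 14 ⇒ 0x40002 (P0/RW1/US0/PS0)
  ✗ PAGE_NOT_PRESENT  [2 reads]

Entries read for #1: 2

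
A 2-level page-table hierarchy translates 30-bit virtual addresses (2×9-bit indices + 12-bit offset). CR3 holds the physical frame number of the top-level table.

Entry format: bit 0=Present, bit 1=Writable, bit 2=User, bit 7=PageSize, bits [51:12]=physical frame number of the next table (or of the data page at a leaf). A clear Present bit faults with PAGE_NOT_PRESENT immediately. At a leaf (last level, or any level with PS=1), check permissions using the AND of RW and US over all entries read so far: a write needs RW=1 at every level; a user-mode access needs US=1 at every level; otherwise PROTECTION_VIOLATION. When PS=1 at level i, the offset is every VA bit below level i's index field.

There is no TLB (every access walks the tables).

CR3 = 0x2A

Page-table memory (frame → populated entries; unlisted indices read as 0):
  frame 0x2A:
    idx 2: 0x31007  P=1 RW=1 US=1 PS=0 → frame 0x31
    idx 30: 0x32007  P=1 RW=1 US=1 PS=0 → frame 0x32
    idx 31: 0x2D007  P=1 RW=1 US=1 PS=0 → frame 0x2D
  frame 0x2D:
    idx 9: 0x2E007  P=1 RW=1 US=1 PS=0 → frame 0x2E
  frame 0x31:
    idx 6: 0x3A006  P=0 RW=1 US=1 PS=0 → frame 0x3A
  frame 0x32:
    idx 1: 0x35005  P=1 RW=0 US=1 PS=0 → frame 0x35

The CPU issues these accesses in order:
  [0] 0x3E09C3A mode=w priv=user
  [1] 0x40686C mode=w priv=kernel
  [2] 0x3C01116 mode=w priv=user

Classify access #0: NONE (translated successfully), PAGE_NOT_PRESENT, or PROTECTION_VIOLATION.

Trace:
#0 VA=0x3E09C3A (w,user):
  L0 @0x2A[31] → 0x2D007  P=1,RW=1,US=1,PS=0
  L1 @0x2D[9] → 0x2E007  P=1,RW=1,US=1,PS=0
  ✓ 0x2EC3A  — 2 lookups
#1 VA=0x40686C (w,kernel):
  L0 @0x2A[2] → 0x31007  P=1,RW=1,US=1,PS=0
  L1 @0x31[6] → 0x3A006  P=0,RW=1,US=1,PS=0
  ✗ PAGE_NOT_PRESENT  [2 reads]
#2 VA=0x3C01116 (w,user):
  L0 @0x2A[30] → 0x32007  P=1,RW=1,US=1,PS=0
  L1 @0x32[1] → 0x35005  P=1,RW=0,US=1,PS=0
  ✗ PROTECTION_VIOLATION  [2 reads]

Access #0 fault: NONE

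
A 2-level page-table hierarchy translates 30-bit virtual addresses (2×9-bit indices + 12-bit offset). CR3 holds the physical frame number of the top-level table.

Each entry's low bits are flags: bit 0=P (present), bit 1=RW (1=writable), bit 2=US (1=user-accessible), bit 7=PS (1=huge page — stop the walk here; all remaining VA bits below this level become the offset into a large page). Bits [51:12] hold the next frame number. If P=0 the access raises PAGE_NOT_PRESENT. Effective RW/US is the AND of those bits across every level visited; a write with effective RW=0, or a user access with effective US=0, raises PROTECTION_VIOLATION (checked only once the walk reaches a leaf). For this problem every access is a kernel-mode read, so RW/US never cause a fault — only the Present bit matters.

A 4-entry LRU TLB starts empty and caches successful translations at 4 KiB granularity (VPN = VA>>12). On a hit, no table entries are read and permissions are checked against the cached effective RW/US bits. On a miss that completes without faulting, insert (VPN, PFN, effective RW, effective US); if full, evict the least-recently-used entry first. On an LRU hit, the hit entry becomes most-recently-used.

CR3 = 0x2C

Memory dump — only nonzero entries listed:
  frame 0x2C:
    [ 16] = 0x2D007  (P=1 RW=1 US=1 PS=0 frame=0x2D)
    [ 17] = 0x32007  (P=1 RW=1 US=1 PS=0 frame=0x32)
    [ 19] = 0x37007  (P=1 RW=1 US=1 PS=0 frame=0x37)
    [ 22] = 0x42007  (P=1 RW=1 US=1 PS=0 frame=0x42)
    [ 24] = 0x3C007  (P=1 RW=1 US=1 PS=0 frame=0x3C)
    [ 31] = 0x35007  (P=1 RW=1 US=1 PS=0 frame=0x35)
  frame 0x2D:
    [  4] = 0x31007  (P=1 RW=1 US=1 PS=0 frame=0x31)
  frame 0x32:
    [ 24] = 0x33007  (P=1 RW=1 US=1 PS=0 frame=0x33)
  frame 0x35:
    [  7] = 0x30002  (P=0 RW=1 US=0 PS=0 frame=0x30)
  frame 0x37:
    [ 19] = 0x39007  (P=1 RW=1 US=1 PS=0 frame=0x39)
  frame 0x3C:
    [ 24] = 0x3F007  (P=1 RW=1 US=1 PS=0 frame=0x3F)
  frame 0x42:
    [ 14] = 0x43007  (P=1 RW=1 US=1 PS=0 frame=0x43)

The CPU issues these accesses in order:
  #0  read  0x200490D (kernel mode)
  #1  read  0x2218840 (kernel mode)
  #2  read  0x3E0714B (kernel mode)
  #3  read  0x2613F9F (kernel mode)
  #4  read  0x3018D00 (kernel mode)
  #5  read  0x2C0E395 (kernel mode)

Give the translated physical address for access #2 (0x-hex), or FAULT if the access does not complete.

Per-access translation:
#0 VA=0x200490D (r,kernel):
  L0: frame=0x2C idx=16 entry=0x2D007 [P=1 RW=1 US=1 PS=0]
  L1: frame=0x2D idx=4 entry=0x31007 [P=1 RW=1 US=1 PS=0]
  ⇒ phys 0x3190D  [2 reads]
#1 VA=0x2218840 (r,kernel):
  L0: frame=0x2C idx=17 entry=0x32007 [P=1 RW=1 US=1 PS=0]
  L1: frame=0x32 idx=24 entry=0x33007 [P=1 RW=1 US=1 PS=0]
  ⇒ phys 0x33840  [2 reads]
#2 VA=0x3E0714B (r,kernel):
  L0: frame=0x2C idx=31 entry=0x35007 [P=1 RW=1 US=1 PS=0]
  L1: frame=0x35 idx=7 entry=0x30002 [P=0 RW=1 US=0 PS=0]
  ⇒ fault: PAGE_NOT_PRESENT  — 2 lookups
#3 VA=0x2613F9F (r,kernel):
  L0: frame=0x2C idx=19 entry=0x37007 [P=1 RW=1 US=1 PS=0]
  L1: frame=0x37 idx=19 entry=0x39007 [P=1 RW=1 US=1 PS=0]
  ⇒ phys 0x39F9F  [2 reads]
#4 VA=0x3018D00 (r,kernel):
  L0: frame=0x2C idx=24 entry=0x3C007 [P=1 RW=1 US=1 PS=0]
  L1: frame=0x3C idx=24 entry=0x3F007 [P=1 RW=1 US=1 PS=0]
  ⇒ phys 0x3FD00  [2 reads]
#5 VA=0x2C0E395 (r,kernel):
  L0: frame=0x2C idx=22 entry=0x42007 [P=1 RW=1 US=1 PS=0]
  L1: frame=0x42 idx=14 entry=0x43007 [P=1 RW=1 US=1 PS=0]
  ⇒ phys 0x43395  [2 reads]

Access #2 PA: FAULT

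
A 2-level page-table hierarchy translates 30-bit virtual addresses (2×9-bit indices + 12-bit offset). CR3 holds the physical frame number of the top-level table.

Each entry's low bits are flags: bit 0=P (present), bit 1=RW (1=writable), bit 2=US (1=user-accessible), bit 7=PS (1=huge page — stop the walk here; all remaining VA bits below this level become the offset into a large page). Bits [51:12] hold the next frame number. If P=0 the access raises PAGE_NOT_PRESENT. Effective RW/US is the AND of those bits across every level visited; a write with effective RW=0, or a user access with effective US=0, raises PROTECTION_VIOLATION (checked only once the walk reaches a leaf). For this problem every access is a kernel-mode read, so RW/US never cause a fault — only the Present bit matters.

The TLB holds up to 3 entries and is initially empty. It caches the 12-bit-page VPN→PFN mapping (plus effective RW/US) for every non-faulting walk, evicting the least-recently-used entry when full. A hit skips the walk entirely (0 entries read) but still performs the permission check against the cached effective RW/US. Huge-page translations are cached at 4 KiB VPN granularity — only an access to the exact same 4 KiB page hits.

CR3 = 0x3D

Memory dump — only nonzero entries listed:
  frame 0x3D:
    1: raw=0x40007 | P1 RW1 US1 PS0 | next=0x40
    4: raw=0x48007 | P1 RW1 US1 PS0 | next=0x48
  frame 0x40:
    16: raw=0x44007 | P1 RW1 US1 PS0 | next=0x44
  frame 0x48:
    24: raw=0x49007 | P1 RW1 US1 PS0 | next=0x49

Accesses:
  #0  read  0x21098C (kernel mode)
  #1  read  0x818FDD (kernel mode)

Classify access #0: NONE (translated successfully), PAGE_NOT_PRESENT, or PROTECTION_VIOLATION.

Trace:
#0 VA=0x21098C (r,kernel):
  L0 @0x3D[1] → 0x40007  P=1,RW=1,US=1,PS=0
  L1 @0x40[16] → 0x44007  P=1,RW=1,US=1,PS=0
  → PA=0x4498C  (2 entries read)
#1 VA=0x818FDD (r,kernel):
  L0 @0x3D[4] → 0x48007  P=1,RW=1,US=1,PS=0
  L1 @0x48[24] → 0x49007  P=1,RW=1,US=1,PS=0
  → PA=0x49FDD  (2 entries read)

Access #0 fault: NONE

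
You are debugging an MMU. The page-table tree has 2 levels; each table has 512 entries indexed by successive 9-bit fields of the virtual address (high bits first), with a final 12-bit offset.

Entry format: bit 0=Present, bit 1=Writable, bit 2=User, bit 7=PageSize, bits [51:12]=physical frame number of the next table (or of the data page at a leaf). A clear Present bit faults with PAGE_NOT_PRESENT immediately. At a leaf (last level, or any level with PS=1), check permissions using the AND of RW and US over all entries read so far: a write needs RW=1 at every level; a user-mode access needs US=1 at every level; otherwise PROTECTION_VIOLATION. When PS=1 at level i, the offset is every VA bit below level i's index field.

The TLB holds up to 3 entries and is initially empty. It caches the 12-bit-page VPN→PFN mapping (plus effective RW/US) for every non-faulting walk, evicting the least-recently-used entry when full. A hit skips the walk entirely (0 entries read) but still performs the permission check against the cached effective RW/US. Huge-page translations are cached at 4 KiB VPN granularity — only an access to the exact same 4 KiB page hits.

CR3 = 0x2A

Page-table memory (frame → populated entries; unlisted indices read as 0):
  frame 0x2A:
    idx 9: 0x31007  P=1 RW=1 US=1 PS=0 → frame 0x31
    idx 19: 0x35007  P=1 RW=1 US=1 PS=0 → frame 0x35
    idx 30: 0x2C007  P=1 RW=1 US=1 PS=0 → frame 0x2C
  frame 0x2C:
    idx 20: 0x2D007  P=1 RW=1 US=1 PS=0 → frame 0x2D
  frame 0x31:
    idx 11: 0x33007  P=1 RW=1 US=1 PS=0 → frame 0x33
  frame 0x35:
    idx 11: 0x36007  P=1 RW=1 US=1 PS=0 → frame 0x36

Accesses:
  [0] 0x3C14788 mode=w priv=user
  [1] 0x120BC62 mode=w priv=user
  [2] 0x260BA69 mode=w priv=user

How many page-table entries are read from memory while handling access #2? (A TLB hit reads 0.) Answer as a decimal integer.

Walk each access:
#0 VA=0x3C14788 (w,user):
  [0] read 0x2A idx=30: raw=0x2C007 flags P=1 W=1 U=1 S=0
  [1] read 0x2C idx=20: raw=0x2D007 flags P=1 W=1 U=1 S=0
  ⇒ phys 0x2D788  [2 reads]
#1 VA=0x120BC62 (w,user):
  [0] read 0x2A idx=9: raw=0x31007 flags P=1 W=1 U=1 S=0
  [1] read 0x31 idx=11: raw=0x33007 flags P=1 W=1 U=1 S=0
  ⇒ phys 0x33C62  [2 reads]
#2 VA=0x260BA69 (w,user):
  [0] read 0x2A idx=19: raw=0x35007 flags P=1 W=1 U=1 S=0
  [1] read 0x35 idx=11: raw=0x36007 flags P=1 W=1 U=1 S=0
  ⇒ phys 0x36A69  [2 reads]

Entries read for #2: 2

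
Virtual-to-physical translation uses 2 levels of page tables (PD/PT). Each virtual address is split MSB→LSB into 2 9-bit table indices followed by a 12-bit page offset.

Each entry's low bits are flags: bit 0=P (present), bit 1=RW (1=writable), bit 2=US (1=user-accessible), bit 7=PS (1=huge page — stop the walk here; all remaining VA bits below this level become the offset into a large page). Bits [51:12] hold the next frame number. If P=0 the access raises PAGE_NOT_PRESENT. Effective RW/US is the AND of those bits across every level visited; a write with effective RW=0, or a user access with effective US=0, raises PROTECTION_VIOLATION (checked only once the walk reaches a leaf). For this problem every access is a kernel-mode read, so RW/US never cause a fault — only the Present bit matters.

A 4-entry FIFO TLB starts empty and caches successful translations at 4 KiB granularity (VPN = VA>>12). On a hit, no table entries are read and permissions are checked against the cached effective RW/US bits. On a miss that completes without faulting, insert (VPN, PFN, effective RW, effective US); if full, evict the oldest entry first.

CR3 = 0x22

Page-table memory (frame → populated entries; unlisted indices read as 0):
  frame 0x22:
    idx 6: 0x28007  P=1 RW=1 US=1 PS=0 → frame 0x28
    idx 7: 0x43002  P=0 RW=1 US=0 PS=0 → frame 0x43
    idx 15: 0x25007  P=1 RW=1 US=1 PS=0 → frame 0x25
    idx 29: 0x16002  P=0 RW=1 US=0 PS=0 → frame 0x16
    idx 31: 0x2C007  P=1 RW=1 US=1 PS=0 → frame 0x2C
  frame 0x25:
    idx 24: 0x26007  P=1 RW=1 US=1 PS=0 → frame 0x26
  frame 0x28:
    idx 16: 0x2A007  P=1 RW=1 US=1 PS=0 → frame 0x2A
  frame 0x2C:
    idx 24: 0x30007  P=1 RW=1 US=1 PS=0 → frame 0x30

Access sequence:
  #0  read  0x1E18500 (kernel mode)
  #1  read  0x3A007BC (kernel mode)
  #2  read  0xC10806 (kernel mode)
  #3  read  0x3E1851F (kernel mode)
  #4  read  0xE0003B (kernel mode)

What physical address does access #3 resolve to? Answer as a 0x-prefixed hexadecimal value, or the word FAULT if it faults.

Walk each access:
#0 VA=0x1E18500 (r,kernel):
  [0] read 0x22 idx=15: raw=0x25007 flags P=1 W=1 U=1 S=0
  [1] read 0x25 idx=24: raw=0x26007 flags P=1 W=1 U=1 S=0
  → PA=0x26500  (2 entries read)
#1 VA=0x3A007BC (r,kernel):
  [0] read 0x22 idx=29: raw=0x16002 flags P=0 W=1 U=0 S=0
  ⇒ fault: PAGE_NOT_PRESENT  — 1 lookups
#2 VA=0xC10806 (r,kernel):
  [0] read 0x22 idx=6: raw=0x28007 flags P=1 W=1 U=1 S=0
  [1] read 0x28 idx=16: raw=0x2A007 flags P=1 W=1 U=1 S=0
  → PA=0x2A806  (2 entries read)
#3 VA=0x3E1851F (r,kernel):
  [0] read 0x22 idx=31: raw=0x2C007 flags P=1 W=1 U=1 S=0
  [1] read 0x2C idx=24: raw=0x30007 flags P=1 W=1 U=1 S=0
  → PA=0x3051F  (2 entries read)
#4 VA=0xE0003B (r,kernel):
  [0] read 0x22 idx=7: raw=0x43002 flags P=0 W=1 U=0 S=0
  ⇒ fault: PAGE_NOT_PRESENT  — 1 lookups

Access #3 PA: 0x3051F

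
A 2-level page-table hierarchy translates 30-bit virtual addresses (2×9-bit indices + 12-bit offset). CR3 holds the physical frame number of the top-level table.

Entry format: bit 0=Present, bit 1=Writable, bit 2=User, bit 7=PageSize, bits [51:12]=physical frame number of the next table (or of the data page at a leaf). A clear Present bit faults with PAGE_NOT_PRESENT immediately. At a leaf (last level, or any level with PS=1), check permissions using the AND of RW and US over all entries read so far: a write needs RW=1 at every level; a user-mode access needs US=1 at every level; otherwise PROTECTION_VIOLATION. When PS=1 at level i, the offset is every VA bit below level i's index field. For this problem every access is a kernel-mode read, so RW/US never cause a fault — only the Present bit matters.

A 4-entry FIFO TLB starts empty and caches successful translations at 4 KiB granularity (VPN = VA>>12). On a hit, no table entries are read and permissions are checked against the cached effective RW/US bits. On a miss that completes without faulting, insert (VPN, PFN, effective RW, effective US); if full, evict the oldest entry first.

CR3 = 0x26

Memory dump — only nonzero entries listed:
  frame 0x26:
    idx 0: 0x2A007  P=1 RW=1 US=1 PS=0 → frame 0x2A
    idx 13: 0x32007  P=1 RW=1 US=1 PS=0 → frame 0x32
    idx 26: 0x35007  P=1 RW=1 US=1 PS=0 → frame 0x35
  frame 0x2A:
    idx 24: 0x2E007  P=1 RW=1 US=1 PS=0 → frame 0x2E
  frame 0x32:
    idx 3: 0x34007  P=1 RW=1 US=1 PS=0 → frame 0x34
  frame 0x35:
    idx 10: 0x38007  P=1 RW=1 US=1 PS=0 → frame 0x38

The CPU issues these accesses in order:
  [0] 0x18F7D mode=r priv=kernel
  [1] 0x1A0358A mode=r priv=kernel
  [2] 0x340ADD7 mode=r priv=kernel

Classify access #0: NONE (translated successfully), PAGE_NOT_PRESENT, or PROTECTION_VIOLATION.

Trace:
#0 VA=0x18F7D (r,kernel):
  L0: frame=0x26 idx=0 entry=0x2A007 [P=1 RW=1 US=1 PS=0]
  L1: frame=0x2A idx=24 entry=0x2E007 [P=1 RW=1 US=1 PS=0]
  ⇒ phys 0x2EF7D  [2 reads]
#1 VA=0x1A0358A (r,kernel):
  L0: frame=0x26 idx=13 entry=0x32007 [P=1 RW=1 US=1 PS=0]
  L1: frame=0x32 idx=3 entry=0x34007 [P=1 RW=1 US=1 PS=0]
  ⇒ phys 0x3458A  [2 reads]
#2 VA=0x340ADD7 (r,kernel):
  L0: frame=0x26 idx=26 entry=0x35007 [P=1 RW=1 US=1 PS=0]
  L1: frame=0x35 idx=10 entry=0x38007 [P=1 RW=1 US=1 PS=0]
  ⇒ phys 0x38DD7  [2 reads]

Access #0 fault: NONE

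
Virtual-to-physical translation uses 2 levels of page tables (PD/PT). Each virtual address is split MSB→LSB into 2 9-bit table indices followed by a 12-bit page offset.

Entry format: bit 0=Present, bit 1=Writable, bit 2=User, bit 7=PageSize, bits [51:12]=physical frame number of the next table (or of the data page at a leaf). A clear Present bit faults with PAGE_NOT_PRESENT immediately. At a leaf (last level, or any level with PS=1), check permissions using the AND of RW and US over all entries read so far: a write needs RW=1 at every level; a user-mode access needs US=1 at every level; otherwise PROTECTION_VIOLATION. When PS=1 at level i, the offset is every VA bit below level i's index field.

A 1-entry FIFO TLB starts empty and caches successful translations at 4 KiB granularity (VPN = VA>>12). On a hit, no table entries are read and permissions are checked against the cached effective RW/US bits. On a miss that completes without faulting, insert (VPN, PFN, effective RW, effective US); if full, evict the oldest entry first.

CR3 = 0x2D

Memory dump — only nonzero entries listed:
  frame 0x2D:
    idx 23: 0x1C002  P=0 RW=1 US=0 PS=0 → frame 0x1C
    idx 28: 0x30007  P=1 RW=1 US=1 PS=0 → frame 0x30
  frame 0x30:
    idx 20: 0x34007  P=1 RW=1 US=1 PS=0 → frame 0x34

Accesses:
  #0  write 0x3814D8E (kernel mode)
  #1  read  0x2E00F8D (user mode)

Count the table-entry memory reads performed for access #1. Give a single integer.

Trace:
#0 VA=0x3814D8E (w,kernel):
  L0 @0x2D[28] → 0x30007  P=1,RW=1,US=1,PS=0
  L1 @0x30[20] → 0x34007  P=1,RW=1,US=1,PS=0
  ✓ 0x34D8E  — 2 lookups
#1 VA=0x2E00F8D (r,user):
  L0 @0x2D[23] → 0x1C002  P=0,RW=1,US=0,PS=0
  ✗ PAGE_NOT_PRESENT  [1 reads]

Entries read for #1: 1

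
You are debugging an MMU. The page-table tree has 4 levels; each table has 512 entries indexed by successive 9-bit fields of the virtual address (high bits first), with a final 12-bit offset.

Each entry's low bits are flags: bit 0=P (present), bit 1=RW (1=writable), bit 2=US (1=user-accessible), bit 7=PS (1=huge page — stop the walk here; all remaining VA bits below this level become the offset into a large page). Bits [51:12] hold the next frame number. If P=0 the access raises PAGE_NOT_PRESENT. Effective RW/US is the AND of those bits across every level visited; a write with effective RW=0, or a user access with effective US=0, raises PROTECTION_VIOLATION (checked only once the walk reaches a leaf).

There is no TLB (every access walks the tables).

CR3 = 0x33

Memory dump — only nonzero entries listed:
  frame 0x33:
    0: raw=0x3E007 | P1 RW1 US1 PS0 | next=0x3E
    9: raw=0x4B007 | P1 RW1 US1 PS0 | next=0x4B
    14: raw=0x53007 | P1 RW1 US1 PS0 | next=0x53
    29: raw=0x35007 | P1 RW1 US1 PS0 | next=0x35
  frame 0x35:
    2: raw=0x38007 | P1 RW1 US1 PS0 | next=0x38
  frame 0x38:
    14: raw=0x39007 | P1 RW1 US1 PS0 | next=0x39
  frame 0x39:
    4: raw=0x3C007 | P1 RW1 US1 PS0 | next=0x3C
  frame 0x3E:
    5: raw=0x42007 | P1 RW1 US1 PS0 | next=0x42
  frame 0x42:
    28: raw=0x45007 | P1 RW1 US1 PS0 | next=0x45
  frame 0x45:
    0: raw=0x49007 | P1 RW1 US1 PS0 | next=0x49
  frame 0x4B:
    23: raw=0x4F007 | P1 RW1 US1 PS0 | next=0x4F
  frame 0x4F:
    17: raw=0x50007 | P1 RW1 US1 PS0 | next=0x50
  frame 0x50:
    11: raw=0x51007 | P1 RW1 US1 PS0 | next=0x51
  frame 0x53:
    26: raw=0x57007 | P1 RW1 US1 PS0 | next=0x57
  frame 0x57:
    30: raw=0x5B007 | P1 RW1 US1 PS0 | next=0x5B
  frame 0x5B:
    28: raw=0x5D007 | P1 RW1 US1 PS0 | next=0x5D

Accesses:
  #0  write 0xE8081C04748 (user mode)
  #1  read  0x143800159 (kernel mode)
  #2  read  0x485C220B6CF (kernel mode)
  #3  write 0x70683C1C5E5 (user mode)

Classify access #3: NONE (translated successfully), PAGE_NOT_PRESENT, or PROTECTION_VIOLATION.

Walk each access:
#0 VA=0xE8081C04748 (w,user):
  lvl0: tbl 0x33, slot 29 ⇒ 0x35007 (P1/RW1/US1/PS0)
  lvl1: tbl 0x35, slot 2 ⇒ 0x38007 (P1/RW1/US1/PS0)
  lvl2: tbl 0x38, slot 14 ⇒ 0x39007 (P1/RW1/US1/PS0)
  lvl3: tbl 0x39, slot 4 ⇒ 0x3C007 (P1/RW1/US1/PS0)
  → PA=0x3C748  (4 entries read)
#1 VA=0x143800159 (r,kernel):
  lvl0: tbl 0x33, slot 0 ⇒ 0x3E007 (P1/RW1/US1/PS0)
  lvl1: tbl 0x3E, slot 5 ⇒ 0x42007 (P1/RW1/US1/PS0)
  lvl2: tbl 0x42, slot 28 ⇒ 0x45007 (P1/RW1/US1/PS0)
  lvl3: tbl 0x45, slot 0 ⇒ 0x49007 (P1/RW1/US1/PS0)
  → PA=0x49159  (4 entries read)
#2 VA=0x485C220B6CF (r,kernel):
  lvl0: tbl 0x33, slot 9 ⇒ 0x4B007 (P1/RW1/US1/PS0)
  lvl1: tbl 0x4B, slot 23 ⇒ 0x4F007 (P1/RW1/US1/PS0)
  lvl2: tbl 0x4F, slot 17 ⇒ 0x50007 (P1/RW1/US1/PS0)
  lvl3: tbl 0x50, slot 11 ⇒ 0x51007 (P1/RW1/US1/PS0)
  → PA=0x516CF  (4 entries read)
#3 VA=0x70683C1C5E5 (w,user):
  lvl0: tbl 0x33, slot 14 ⇒ 0x53007 (P1/RW1/US1/PS0)
  lvl1: tbl 0x53, slot 26 ⇒ 0x57007 (P1/RW1/US1/PS0)
  lvl2: tbl 0x57, slot 30 ⇒ 0x5B007 (P1/RW1/US1/PS0)
  lvl3: tbl 0x5B, slot 28 ⇒ 0x5D007 (P1/RW1/US1/PS0)
  → PA=0x5D5E5  (4 entries read)

Access #3 fault: NONE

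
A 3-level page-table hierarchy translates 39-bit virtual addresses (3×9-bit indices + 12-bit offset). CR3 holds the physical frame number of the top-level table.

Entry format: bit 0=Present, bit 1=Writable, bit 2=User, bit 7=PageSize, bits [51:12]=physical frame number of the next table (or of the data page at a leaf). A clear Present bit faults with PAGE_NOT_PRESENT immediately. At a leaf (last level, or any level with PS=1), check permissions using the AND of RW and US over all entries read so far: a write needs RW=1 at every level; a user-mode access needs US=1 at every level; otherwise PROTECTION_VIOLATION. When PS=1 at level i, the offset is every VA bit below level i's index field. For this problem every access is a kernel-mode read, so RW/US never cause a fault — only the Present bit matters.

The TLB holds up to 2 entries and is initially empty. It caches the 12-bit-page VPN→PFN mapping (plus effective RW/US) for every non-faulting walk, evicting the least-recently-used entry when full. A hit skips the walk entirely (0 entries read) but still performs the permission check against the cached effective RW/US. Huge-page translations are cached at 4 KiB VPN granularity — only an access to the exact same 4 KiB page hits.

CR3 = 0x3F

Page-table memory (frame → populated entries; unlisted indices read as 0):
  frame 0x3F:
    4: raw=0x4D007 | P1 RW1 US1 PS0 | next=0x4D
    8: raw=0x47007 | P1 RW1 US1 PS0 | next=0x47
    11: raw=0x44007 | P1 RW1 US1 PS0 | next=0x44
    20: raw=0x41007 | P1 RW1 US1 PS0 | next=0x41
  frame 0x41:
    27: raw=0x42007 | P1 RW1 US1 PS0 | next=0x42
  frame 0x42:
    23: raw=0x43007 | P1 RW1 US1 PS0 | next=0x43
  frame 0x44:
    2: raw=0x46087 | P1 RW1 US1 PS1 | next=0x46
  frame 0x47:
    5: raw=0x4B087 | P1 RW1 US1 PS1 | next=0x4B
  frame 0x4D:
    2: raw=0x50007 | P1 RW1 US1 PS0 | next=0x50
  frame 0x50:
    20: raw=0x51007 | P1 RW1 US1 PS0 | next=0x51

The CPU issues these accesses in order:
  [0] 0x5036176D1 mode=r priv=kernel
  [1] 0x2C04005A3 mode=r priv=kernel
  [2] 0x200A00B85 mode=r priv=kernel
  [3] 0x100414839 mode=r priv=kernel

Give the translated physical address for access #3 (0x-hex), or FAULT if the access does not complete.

Trace:
#0 VA=0x5036176D1 (r,kernel):
  L0: frame=0x3F idx=20 entry=0x41007 [P=1 RW=1 US=1 PS=0]
  L1: frame=0x41 idx=27 entry=0x42007 [P=1 RW=1 US=1 PS=0]
  L2: frame=0x42 idx=23 entry=0x43007 [P=1 RW=1 US=1 PS=0]
  ✓ 0x436D1  — 3 lookups
#1 VA=0x2C04005A3 (r,kernel):
  L0: frame=0x3F idx=11 entry=0x44007 [P=1 RW=1 US=1 PS=0]
  L1: frame=0x44 idx=2 entry=0x46087 [P=1 RW=1 US=1 PS=1]
  ✓ 0x465A3 (huge @L1)  — 2 lookups
#2 VA=0x200A00B85 (r,kernel):
  L0: frame=0x3F idx=8 entry=0x47007 [P=1 RW=1 US=1 PS=0]
  L1: frame=0x47 idx=5 entry=0x4B087 [P=1 RW=1 US=1 PS=1]
  ✓ 0x4BB85 (huge @L1)  — 2 lookups
#3 VA=0x100414839 (r,kernel):
  L0: frame=0x3F idx=4 entry=0x4D007 [P=1 RW=1 US=1 PS=0]
  L1: frame=0x4D idx=2 entry=0x50007 [P=1 RW=1 US=1 PS=0]
  L2: frame=0x50 idx=20 entry=0x51007 [P=1 RW=1 US=1 PS=0]
  ✓ 0x51839  — 3 lookups

Access #3 PA: 0x51839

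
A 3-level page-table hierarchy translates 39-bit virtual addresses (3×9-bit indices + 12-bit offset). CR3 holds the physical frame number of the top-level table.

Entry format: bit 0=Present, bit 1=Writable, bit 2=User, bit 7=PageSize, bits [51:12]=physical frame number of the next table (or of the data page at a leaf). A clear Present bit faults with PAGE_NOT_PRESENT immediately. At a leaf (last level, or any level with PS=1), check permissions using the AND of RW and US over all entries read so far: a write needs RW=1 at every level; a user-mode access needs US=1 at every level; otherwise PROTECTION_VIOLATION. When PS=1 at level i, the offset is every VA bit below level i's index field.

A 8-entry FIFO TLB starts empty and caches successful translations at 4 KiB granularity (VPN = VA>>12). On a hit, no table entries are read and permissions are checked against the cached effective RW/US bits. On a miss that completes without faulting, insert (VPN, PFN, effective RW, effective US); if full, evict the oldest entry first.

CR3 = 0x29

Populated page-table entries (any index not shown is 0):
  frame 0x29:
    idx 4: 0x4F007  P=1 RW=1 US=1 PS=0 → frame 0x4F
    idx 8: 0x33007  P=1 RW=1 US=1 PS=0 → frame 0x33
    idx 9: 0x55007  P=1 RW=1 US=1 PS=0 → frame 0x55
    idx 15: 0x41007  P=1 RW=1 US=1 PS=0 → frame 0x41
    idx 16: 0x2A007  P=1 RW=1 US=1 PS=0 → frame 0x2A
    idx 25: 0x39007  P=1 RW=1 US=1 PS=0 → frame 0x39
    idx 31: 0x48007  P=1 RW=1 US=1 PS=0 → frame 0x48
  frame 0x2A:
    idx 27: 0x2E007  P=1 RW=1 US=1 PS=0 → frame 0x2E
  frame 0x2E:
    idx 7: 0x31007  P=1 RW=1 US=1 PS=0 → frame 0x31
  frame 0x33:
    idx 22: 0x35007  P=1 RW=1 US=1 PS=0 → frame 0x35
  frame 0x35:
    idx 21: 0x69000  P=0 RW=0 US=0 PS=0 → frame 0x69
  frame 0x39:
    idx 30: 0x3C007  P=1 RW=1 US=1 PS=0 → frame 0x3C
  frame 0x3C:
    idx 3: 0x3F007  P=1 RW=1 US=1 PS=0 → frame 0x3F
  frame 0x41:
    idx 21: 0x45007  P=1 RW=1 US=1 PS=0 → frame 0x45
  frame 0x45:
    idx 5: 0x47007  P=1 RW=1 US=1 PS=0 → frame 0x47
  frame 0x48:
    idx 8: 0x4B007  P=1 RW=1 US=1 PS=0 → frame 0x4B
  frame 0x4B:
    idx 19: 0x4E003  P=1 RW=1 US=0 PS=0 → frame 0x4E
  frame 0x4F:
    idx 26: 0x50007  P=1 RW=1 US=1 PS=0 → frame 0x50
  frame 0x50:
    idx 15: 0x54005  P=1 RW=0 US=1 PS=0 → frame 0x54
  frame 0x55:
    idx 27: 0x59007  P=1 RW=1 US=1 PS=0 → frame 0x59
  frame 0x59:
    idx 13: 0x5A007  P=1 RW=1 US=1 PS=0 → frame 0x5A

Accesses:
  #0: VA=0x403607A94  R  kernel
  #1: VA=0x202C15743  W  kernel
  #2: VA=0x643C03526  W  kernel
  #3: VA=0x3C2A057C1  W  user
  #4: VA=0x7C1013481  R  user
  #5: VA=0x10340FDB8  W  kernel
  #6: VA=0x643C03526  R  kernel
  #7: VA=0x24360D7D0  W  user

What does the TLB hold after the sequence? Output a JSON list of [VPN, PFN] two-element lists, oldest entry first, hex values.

Walk each access:
#0 VA=0x403607A94 (r,kernel):
  [0] read 0x29 idx=16: raw=0x2A007 flags P=1 W=1 U=1 S=0
  [1] read 0x2A idx=27: raw=0x2E007 flags P=1 W=1 U=1 S=0
  [2] read 0x2E idx=7: raw=0x31007 flags P=1 W=1 U=1 S=0
  ⇒ phys 0x31A94  [3 reads]
#1 VA=0x202C15743 (w,kernel):
  [0] read 0x29 idx=8: raw=0x33007 flags P=1 W=1 U=1 S=0
  [1] read 0x33 idx=22: raw=0x35007 flags P=1 W=1 U=1 S=0
  [2] read 0x35 idx=21: raw=0x69000 flags P=0 W=0 U=0 S=0
  ✗ PAGE_NOT_PRESENT  [3 reads]
#2 VA=0x643C03526 (w,kernel):
  [0] read 0x29 idx=25: raw=0x39007 flags P=1 W=1 U=1 S=0
  [1] read 0x39 idx=30: raw=0x3C007 flags P=1 W=1 U=1 S=0
  [2] read 0x3C idx=3: raw=0x3F007 flags P=1 W=1 U=1 S=0
  ⇒ phys 0x3F526  [3 reads]
#3 VA=0x3C2A057C1 (w,user):
  [0] read 0x29 idx=15: raw=0x41007 flags P=1 W=1 U=1 S=0
  [1] read 0x41 idx=21: raw=0x45007 flags P=1 W=1 U=1 S=0
  [2] read 0x45 idx=5: raw=0x47007 flags P=1 W=1 U=1 S=0
  ⇒ phys 0x477C1  [3 reads]
#4 VA=0x7C1013481 (r,user):
  [0] read 0x29 idx=31: raw=0x48007 flags P=1 W=1 U=1 S=0
  [1] read 0x48 idx=8: raw=0x4B007 flags P=1 W=1 U=1 S=0
  [2] read 0x4B idx=19: raw=0x4E003 flags P=1 W=1 U=0 S=0
  ✗ PROTECTION_VIOLATION  [3 reads]
#5 VA=0x10340FDB8 (w,kernel):
  [0] read 0x29 idx=4: raw=0x4F007 flags P=1 W=1 U=1 S=0
  [1] read 0x4F idx=26: raw=0x50007 flags P=1 W=1 U=1 S=0
  [2] read 0x50 idx=15: raw=0x54005 flags P=1 W=0 U=1 S=0
  ✗ PROTECTION_VIOLATION  [3 reads]
#6 VA=0x643C03526 (r,kernel):
  TLB hit vpn=0x643C03 → PA=0x3F526
#7 VA=0x24360D7D0 (w,user):
  [0] read 0x29 idx=9: raw=0x55007 flags P=1 W=1 U=1 S=0
  [1] read 0x55 idx=27: raw=0x59007 flags P=1 W=1 U=1 S=0
  [2] read 0x59 idx=13: raw=0x5A007 flags P=1 W=1 U=1 S=0
  ⇒ phys 0x5A7D0  [3 reads]

TLB: [["0x403607", "0x31"], ["0x643C03", "0x3F"], ["0x3C2A05", "0x47"], ["0x24360D", "0x5A"]]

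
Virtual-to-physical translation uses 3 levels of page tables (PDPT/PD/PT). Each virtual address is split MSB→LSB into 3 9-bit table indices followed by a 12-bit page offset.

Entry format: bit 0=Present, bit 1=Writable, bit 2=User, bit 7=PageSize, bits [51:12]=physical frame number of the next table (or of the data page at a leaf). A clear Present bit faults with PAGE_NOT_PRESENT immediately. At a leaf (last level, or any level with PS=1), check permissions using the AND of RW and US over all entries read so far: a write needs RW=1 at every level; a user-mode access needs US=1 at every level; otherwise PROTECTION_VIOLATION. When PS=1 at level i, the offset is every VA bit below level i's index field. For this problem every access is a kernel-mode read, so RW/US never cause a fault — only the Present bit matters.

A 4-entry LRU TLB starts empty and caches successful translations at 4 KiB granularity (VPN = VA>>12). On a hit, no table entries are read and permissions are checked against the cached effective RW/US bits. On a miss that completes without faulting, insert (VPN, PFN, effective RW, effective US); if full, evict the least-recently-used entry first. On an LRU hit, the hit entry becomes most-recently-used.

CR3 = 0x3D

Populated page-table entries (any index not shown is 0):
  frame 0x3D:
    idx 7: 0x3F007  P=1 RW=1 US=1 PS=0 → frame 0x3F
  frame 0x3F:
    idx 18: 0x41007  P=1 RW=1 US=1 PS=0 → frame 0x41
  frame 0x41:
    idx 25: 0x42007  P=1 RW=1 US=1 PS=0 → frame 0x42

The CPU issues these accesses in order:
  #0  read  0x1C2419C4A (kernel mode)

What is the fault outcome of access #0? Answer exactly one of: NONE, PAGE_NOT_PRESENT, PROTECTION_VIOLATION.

Trace:
#0 VA=0x1C2419C4A (r,kernel):
  L0: frame=0x3D idx=7 entry=0x3F007 [P=1 RW=1 US=1 PS=0]
  L1: frame=0x3F idx=18 entry=0x41007 [P=1 RW=1 US=1 PS=0]
  L2: frame=0x41 idx=25 entry=0x42007 [P=1 RW=1 US=1 PS=0]
  ⇒ phys 0x42C4A  [3 reads]

Access #0 fault: NONE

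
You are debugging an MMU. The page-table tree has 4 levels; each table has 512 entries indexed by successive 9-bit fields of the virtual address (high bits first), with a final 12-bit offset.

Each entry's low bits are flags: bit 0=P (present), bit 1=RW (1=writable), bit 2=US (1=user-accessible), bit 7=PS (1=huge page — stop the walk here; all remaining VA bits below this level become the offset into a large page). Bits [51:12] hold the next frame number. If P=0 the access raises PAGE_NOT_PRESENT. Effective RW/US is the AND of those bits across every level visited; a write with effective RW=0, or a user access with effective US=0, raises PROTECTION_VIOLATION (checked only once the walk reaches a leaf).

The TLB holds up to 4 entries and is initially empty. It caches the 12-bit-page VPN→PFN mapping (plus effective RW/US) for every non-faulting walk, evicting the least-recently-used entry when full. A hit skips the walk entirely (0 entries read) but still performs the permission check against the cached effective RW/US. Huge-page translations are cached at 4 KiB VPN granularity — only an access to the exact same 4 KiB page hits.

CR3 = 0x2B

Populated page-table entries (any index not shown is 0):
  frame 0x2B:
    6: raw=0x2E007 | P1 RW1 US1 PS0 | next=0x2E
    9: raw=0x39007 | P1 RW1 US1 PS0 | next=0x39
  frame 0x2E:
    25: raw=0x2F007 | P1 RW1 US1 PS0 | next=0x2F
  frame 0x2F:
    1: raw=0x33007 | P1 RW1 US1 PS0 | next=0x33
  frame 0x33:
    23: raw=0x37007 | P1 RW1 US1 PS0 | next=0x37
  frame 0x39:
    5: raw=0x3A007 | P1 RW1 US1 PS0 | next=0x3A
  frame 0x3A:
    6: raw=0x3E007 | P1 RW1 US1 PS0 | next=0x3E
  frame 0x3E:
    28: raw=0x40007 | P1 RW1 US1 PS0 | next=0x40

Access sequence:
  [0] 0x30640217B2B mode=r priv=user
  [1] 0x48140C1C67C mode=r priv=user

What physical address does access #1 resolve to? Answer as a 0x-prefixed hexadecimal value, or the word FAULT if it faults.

Trace:
#0 VA=0x30640217B2B (r,user):
  L0 @0x2B[6] → 0x2E007  P=1,RW=1,US=1,PS=0
  L1 @0x2E[25] → 0x2F007  P=1,RW=1,US=1,PS=0
  L2 @0x2F[1] → 0x33007  P=1,RW=1,US=1,PS=0
  L3 @0x33[23] → 0x37007  P=1,RW=1,US=1,PS=0
  → PA=0x37B2B  (4 entries read)
#1 VA=0x48140C1C67C (r,user):
  L0 @0x2B[9] → 0x39007  P=1,RW=1,US=1,PS=0
  L1 @0x39[5] → 0x3A007  P=1,RW=1,US=1,PS=0
  L2 @0x3A[6] → 0x3E007  P=1,RW=1,US=1,PS=0
  L3 @0x3E[28] → 0x40007  P=1,RW=1,US=1,PS=0
  → PA=0x4067C  (4 entries read)

Access #1 PA: 0x4067C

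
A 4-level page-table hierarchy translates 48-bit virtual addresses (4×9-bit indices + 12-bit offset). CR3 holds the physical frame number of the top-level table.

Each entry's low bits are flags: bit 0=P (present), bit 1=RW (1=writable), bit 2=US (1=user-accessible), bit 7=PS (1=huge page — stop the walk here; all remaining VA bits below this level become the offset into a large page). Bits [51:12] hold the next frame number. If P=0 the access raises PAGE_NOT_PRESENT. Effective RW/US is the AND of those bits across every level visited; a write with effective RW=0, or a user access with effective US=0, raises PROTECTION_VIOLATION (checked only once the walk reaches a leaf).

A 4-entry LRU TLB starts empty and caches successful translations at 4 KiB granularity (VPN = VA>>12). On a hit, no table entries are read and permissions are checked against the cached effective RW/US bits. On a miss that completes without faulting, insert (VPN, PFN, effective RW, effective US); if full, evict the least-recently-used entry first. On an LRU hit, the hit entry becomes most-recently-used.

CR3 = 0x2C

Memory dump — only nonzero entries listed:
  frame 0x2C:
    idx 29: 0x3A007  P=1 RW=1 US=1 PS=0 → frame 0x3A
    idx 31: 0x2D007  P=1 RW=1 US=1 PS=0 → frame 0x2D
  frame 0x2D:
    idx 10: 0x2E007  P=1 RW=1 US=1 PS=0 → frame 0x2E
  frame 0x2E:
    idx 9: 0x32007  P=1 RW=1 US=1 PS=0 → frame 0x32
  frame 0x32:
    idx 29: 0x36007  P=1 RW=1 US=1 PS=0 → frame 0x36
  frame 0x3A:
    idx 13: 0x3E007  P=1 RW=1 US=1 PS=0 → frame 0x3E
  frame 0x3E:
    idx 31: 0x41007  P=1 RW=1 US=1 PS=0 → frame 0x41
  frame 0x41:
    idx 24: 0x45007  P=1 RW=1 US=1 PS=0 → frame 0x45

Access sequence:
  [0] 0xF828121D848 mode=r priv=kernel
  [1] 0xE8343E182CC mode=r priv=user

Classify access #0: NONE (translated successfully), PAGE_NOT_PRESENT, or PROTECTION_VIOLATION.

Per-access translation:
#0 VA=0xF828121D848 (r,kernel):
  lvl0: tbl 0x2C, slot 31 ⇒ 0x2D007 (P1/RW1/US1/PS0)
  lvl1: tbl 0x2D, slot 10 ⇒ 0x2E007 (P1/RW1/US1/PS0)
  lvl2: tbl 0x2E, slot 9 ⇒ 0x32007 (P1/RW1/US1/PS0)
  lvl3: tbl 0x32, slot 29 ⇒ 0x36007 (P1/RW1/US1/PS0)
  ✓ 0x36848  — 4 lookups
#1 VA=0xE8343E182CC (r,user):
  lvl0: tbl 0x2C, slot 29 ⇒ 0x3A007 (P1/RW1/US1/PS0)
  lvl1: tbl 0x3A, slot 13 ⇒ 0x3E007 (P1/RW1/US1/PS0)
  lvl2: tbl 0x3E, slot 31 ⇒ 0x41007 (P1/RW1/US1/PS0)
  lvl3: tbl 0x41, slot 24 ⇒ 0x45007 (P1/RW1/US1/PS0)
  ✓ 0x452CC  — 4 lookups

Access #0 fault: NONE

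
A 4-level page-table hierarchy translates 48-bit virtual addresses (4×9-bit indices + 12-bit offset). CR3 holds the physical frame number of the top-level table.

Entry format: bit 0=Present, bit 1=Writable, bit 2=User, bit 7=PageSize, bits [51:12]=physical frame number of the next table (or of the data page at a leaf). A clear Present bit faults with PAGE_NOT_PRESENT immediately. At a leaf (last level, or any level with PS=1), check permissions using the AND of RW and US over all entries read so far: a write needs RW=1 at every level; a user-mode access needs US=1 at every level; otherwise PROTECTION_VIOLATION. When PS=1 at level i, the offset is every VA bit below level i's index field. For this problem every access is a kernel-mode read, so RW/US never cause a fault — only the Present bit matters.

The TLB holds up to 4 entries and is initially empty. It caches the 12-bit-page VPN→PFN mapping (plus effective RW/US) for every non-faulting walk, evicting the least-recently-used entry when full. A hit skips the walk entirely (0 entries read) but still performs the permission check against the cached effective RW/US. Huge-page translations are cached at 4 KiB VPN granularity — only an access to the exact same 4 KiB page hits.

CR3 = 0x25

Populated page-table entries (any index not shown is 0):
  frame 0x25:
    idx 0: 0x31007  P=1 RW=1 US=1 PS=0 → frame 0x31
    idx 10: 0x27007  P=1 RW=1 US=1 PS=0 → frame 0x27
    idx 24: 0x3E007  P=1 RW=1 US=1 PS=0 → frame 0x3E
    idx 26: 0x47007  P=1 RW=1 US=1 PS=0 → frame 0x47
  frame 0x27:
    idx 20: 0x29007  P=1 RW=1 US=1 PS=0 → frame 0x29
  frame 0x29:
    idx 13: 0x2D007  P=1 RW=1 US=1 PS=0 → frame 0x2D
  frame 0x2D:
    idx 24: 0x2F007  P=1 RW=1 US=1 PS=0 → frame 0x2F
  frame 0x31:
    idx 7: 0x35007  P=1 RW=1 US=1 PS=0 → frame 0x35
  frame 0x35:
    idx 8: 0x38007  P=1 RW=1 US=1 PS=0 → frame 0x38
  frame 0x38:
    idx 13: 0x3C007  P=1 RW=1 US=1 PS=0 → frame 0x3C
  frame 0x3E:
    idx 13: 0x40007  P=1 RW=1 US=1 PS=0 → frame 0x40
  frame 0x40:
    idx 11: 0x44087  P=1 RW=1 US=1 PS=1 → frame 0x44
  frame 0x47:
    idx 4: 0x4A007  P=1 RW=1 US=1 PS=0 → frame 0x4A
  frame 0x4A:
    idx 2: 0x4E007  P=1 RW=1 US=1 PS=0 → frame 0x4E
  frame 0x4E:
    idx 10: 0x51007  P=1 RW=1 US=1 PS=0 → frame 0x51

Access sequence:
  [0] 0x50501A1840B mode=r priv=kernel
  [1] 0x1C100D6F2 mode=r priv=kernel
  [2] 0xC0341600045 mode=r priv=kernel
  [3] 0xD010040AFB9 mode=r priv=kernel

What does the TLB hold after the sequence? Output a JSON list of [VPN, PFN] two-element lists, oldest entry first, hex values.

Trace:
#0 VA=0x50501A1840B (r,kernel):
  L0: frame=0x25 idx=10 entry=0x27007 [P=1 RW=1 US=1 PS=0]
  L1: frame=0x27 idx=20 entry=0x29007 [P=1 RW=1 US=1 PS=0]
  L2: frame=0x29 idx=13 entry=0x2D007 [P=1 RW=1 US=1 PS=0]
  L3: frame=0x2D idx=24 entry=0x2F007 [P=1 RW=1 US=1 PS=0]
  ⇒ phys 0x2F40B  [4 reads]
#1 VA=0x1C100D6F2 (r,kernel):
  L0: frame=0x25 idx=0 entry=0x31007 [P=1 RW=1 US=1 PS=0]
  L1: frame=0x31 idx=7 entry=0x35007 [P=1 RW=1 US=1 PS=0]
  L2: frame=0x35 idx=8 entry=0x38007 [P=1 RW=1 US=1 PS=0]
  L3: frame=0x38 idx=13 entry=0x3C007 [P=1 RW=1 US=1 PS=0]
  ⇒ phys 0x3C6F2  [4 reads]
#2 VA=0xC0341600045 (r,kernel):
  L0: frame=0x25 idx=24 entry=0x3E007 [P=1 RW=1 US=1 PS=0]
  L1: frame=0x3E idx=13 entry=0x40007 [P=1 RW=1 US=1 PS=0]
  L2: frame=0x40 idx=11 entry=0x44087 [P=1 RW=1 US=1 PS=1]
  ⇒ phys 0x44045 (huge @L2)  [3 reads]
#3 VA=0xD010040AFB9 (r,kernel):
  L0: frame=0x25 idx=26 entry=0x47007 [P=1 RW=1 US=1 PS=0]
  L1: frame=0x47 idx=4 entry=0x4A007 [P=1 RW=1 US=1 PS=0]
  L2: frame=0x4A idx=2 entry=0x4E007 [P=1 RW=1 US=1 PS=0]
  L3: frame=0x4E idx=10 entry=0x51007 [P=1 RW=1 US=1 PS=0]
  ⇒ phys 0x51FB9  [4 reads]

TLB: [["0x50501A18", "0x2F"], ["0x1C100D", "0x3C"], ["0xC0341600", "0x44"], ["0xD010040A", "0x51"]]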